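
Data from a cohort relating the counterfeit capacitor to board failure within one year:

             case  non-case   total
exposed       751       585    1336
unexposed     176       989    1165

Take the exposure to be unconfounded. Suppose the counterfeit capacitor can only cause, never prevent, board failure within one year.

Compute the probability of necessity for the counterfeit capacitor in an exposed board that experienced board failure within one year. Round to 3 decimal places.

PN ≈ 0.731

p₁ = P(outcome | exposed) = 751/1336 = 0.56213
p₀ = P(outcome | unexposed) = 176/1165 = 0.15107
Under exogeneity and monotonicity, PN = (p₁ − p₀) / p₁.
PN = (0.56213 − 0.15107) / 0.56213 = 0.41105 / 0.56213 ≈ 0.7312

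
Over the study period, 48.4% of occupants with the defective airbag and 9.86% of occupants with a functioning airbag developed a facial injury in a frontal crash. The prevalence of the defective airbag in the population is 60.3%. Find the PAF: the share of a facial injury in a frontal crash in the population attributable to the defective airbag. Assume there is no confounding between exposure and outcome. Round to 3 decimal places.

p₁ = 0.484, p₀ = 0.0986.
Overall risk P(Y=1) = π·p₁ + (1−π)·p₀ = 0.603×0.484 + 0.397×0.0986 = 0.331.
Under exogeneity, PAF = [P(Y=1) − p₀] / P(Y=1).
PAF = (0.331 − 0.0986) / 0.331 ≈ 0.7021

PAF ≈ 0.702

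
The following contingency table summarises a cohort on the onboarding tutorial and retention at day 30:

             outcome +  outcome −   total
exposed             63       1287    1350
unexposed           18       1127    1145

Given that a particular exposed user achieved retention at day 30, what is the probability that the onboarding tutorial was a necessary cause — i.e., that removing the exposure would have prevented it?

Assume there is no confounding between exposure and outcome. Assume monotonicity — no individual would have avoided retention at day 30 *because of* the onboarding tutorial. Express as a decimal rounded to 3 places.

p₁ = P(outcome | exposed) = 63/1350 = 0.046667
p₀ = P(outcome | unexposed) = 18/1145 = 0.015721
Under exogeneity and monotonicity, PN = (p₁ − p₀)/p₁.
PN = (0.046667 − 0.015721) / 0.046667 ≈ 0.6631

PN ≈ 0.663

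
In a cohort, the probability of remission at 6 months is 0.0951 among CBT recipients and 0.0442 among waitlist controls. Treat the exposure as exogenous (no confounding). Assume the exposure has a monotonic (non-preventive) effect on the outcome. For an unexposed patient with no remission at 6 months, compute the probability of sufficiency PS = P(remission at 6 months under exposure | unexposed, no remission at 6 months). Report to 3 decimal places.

Let p₁ = 0.0951, p₀ = 0.0442.
Under exogeneity and monotonicity, PS = (p₁ − p₀) / (1 − p₀).
PS = (0.0951 − 0.0442) / (1 − 0.0442) = 0.0509 / 0.9558 ≈ 0.0533

PS ≈ 0.053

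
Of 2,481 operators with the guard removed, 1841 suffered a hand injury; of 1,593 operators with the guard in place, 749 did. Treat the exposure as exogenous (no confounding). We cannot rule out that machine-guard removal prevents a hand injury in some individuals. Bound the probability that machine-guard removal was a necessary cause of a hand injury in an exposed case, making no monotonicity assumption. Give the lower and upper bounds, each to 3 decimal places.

0.366 ≤ PN ≤ 0.714

p₁ = P(outcome | exposed) = 1841/2481 = 0.74204
p₀ = P(outcome | unexposed) = 749/1593 = 0.47018
Under exogeneity alone the bounds on PN are max{0,(p₁−p₀)/p₁} ≤ PN ≤ min{1,(1−p₀)/p₁}.
  lower = (p₁ − p₀)/p₁ = 0.27186 / 0.74204 ≈ 0.3664
  upper = min{1, (1 − p₀)/p₁} = 0.52982 / 0.74204 ≈ 0.7140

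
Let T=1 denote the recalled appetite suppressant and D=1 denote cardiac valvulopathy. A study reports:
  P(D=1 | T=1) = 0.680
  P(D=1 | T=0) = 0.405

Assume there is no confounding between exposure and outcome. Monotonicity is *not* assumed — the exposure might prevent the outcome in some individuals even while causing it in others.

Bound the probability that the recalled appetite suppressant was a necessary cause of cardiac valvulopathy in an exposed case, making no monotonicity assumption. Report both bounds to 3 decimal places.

0.404 ≤ PN ≤ 0.875

Let p₁ = 0.68, p₀ = 0.405.
Under exogeneity alone the bounds on PN are max{0,(p₁−p₀)/p₁} ≤ PN ≤ min{1,(1−p₀)/p₁}.
  lower = (p₁ − p₀)/p₁ = 0.275 / 0.68 ≈ 0.4044
  upper = min{1, (1 − p₀)/p₁} = 0.595 / 0.68 ≈ 0.8750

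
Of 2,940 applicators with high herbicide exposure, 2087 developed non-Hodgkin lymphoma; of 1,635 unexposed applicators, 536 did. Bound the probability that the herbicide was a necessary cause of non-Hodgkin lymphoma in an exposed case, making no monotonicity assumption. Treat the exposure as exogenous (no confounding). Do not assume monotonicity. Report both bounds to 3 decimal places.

0.538 ≤ PN ≤ 0.947

p₁ = P(outcome | exposed) = 2087/2940 = 0.70986
p₀ = P(outcome | unexposed) = 536/1635 = 0.32783
Under exogeneity alone the bounds on PN are max{0,(p₁−p₀)/p₁} ≤ PN ≤ min{1,(1−p₀)/p₁}.
  lower = (p₁ − p₀)/p₁ = 0.38204 / 0.70986 ≈ 0.5382
  upper = min{1, (1 − p₀)/p₁} = 0.67217 / 0.70986 ≈ 0.9469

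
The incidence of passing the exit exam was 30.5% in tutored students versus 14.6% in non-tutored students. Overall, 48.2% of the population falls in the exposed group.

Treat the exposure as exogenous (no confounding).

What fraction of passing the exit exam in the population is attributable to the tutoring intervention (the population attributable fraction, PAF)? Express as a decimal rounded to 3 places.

p₁ = 0.305, p₀ = 0.146.
Overall risk P(Y=1) = π·p₁ + (1−π)·p₀ = 0.482×0.305 + 0.518×0.146 = 0.22264.
Under exogeneity, PAF = [P(Y=1) − p₀] / P(Y=1).
PAF = (0.22264 − 0.146) / 0.22264 ≈ 0.3442

PAF ≈ 0.344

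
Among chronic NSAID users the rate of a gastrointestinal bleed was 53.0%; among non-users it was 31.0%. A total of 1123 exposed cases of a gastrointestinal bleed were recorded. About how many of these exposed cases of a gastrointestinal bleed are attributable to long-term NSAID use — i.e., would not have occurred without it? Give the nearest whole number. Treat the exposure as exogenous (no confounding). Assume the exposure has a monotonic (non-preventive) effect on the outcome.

about 466 cases

p₁ = 0.53, p₀ = 0.31.
PN = (p₁ − p₀)/p₁ = (0.53 − 0.31) / 0.53 ≈ 0.41509.
Attributable cases ≈ PN × (exposed cases) = 0.41509 × 1123 ≈ 466.15.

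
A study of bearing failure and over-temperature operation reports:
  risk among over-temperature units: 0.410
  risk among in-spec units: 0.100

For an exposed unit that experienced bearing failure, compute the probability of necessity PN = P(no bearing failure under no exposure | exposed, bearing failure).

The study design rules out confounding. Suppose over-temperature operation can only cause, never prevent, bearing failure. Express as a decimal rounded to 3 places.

Let p₁ = 0.41, p₀ = 0.1.
Under exogeneity and monotonicity, PN = (p₁ − p₀) / p₁.
PN = (0.41 − 0.1) / 0.41 = 0.31 / 0.41 ≈ 0.7561

PN ≈ 0.756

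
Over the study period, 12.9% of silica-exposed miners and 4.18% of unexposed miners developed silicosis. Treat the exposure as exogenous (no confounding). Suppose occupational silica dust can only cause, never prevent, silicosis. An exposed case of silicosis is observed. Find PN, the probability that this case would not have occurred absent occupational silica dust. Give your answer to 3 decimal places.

PN ≈ 0.676

p₁ = 0.129, p₀ = 0.0418.
Under exogeneity and monotonicity, PN = (p₁ − p₀) / p₁.
PN = (0.129 − 0.0418) / 0.129 = 0.0872 / 0.129 ≈ 0.6760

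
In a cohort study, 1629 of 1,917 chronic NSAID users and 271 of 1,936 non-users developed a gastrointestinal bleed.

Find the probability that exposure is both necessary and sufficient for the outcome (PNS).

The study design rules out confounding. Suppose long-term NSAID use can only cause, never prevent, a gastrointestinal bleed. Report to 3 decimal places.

PNS ≈ 0.710

p₁ = P(outcome | exposed) = 1629/1917 = 0.84977
p₀ = P(outcome | unexposed) = 271/1936 = 0.13998
Under exogeneity and monotonicity, PNS = p₁ − p₀.
PNS = 0.84977 − 0.13998 = 0.70979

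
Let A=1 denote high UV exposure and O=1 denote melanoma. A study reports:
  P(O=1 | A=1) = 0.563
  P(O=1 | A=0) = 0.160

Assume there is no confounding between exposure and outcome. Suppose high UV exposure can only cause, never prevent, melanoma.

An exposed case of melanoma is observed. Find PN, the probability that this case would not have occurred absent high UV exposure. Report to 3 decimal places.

Let p₁ = 0.563, p₀ = 0.16.
Under exogeneity and monotonicity, PN = (p₁ − p₀) / p₁.
PN = (0.563 − 0.16) / 0.563 = 0.403 / 0.563 ≈ 0.7158

PN ≈ 0.716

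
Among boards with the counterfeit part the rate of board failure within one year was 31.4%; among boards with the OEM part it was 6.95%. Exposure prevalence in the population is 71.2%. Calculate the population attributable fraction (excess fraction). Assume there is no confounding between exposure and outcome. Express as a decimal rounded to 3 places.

p₁ = 0.314, p₀ = 0.0695.
Overall risk P(Y=1) = π·p₁ + (1−π)·p₀ = 0.712×0.314 + 0.288×0.0695 = 0.24358.
Under exogeneity, PAF = [P(Y=1) − p₀] / P(Y=1).
PAF = (0.24358 − 0.0695) / 0.24358 ≈ 0.7147

PAF ≈ 0.715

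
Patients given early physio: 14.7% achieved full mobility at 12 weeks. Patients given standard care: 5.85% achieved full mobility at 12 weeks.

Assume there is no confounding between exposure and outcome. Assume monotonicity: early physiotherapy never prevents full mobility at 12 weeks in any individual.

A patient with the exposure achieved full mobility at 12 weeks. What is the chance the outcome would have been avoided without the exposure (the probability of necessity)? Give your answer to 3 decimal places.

PN ≈ 0.602

p₁ = 0.147, p₀ = 0.0585.
Under exogeneity and monotonicity, PN = (p₁ − p₀) / p₁.
PN = (0.147 − 0.0585) / 0.147 = 0.0885 / 0.147 ≈ 0.6020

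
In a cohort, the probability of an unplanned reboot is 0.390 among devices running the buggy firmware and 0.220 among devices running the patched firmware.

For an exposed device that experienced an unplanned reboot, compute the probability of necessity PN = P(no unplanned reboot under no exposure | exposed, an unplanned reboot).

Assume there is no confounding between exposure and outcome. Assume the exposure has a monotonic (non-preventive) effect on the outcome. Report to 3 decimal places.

Let p₁ = 0.39, p₀ = 0.22.
Under exogeneity and monotonicity, PN = (p₁ − p₀) / p₁.
PN = (0.39 − 0.22) / 0.39 = 0.17 / 0.39 ≈ 0.4359

PN ≈ 0.436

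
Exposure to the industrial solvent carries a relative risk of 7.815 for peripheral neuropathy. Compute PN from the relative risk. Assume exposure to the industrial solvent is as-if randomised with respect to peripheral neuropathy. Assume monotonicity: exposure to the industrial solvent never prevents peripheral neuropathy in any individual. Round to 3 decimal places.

PN ≈ 0.872

Under exogeneity and monotonicity, PN = (RR − 1) / RR = 1 − 1/RR.
PN = (7.815 − 1) / 7.815 = 6.815 / 7.815 ≈ 0.8720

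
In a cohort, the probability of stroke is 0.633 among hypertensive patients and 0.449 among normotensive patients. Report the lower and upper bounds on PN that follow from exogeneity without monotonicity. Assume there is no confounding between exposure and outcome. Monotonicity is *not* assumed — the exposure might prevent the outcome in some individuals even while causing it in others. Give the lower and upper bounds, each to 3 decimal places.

Let p₁ = 0.633, p₀ = 0.449.
Under exogeneity alone the bounds on PN are max{0,(p₁−p₀)/p₁} ≤ PN ≤ min{1,(1−p₀)/p₁}.
  lower = (p₁ − p₀)/p₁ = 0.184 / 0.633 ≈ 0.2907
  upper = min{1, (1 − p₀)/p₁} = 0.551 / 0.633 ≈ 0.8705

0.291 ≤ PN ≤ 0.870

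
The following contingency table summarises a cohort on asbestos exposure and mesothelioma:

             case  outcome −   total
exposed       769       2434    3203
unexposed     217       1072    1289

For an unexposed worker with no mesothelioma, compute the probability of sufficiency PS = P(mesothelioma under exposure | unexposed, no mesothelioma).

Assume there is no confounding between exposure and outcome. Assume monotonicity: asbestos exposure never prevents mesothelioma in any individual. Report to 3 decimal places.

PS ≈ 0.086

p₁ = P(outcome | exposed) = 769/3203 = 0.24009
p₀ = P(outcome | unexposed) = 217/1289 = 0.16835
Under exogeneity and monotonicity, PS = (p₁ − p₀)/(1 − p₀).
PS = (0.24009 − 0.16835) / 0.83165 ≈ 0.0863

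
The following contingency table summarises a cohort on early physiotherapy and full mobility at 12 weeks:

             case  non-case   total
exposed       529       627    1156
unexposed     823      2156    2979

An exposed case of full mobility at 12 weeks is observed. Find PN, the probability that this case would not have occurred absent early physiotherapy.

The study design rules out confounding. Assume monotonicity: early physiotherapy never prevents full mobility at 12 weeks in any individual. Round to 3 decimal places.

p₁ = P(outcome | exposed) = 529/1156 = 0.45761
p₀ = P(outcome | unexposed) = 823/2979 = 0.27627
Under exogeneity and monotonicity, PN = (p₁ − p₀)/p₁.
PN = (0.45761 − 0.27627) / 0.45761 ≈ 0.3963

PN ≈ 0.396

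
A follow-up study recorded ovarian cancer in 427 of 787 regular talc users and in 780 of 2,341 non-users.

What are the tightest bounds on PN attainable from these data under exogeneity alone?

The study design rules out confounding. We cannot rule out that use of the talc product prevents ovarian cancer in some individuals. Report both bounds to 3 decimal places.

0.386 ≤ PN ≤ 1.000

p₁ = P(outcome | exposed) = 427/787 = 0.54257
p₀ = P(outcome | unexposed) = 780/2341 = 0.33319
Under exogeneity alone the bounds on PN are max{0,(p₁−p₀)/p₁} ≤ PN ≤ min{1,(1−p₀)/p₁}.
  lower = (p₁ − p₀)/p₁ = 0.20938 / 0.54257 ≈ 0.3859
  upper = min{1, (1 − p₀)/p₁} = 0.66681 / 0.54257 ≈ 1.2290 → capped at 1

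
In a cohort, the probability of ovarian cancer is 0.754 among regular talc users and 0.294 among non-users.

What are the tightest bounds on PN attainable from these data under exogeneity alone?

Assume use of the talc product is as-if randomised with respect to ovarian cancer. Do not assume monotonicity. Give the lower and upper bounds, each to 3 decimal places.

0.610 ≤ PN ≤ 0.936

Let p₁ = 0.754, p₀ = 0.294.
Under exogeneity alone the bounds on PN are max{0,(p₁−p₀)/p₁} ≤ PN ≤ min{1,(1−p₀)/p₁}.
  lower = (p₁ − p₀)/p₁ = 0.46 / 0.754 ≈ 0.6101
  upper = min{1, (1 − p₀)/p₁} = 0.706 / 0.754 ≈ 0.9363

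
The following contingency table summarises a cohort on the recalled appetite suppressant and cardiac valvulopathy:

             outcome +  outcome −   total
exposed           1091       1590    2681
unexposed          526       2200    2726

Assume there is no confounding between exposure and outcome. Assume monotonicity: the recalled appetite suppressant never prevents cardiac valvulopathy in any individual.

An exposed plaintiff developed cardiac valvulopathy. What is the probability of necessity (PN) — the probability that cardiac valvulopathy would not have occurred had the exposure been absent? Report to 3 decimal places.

p₁ = P(outcome | exposed) = 1091/2681 = 0.40694
p₀ = P(outcome | unexposed) = 526/2726 = 0.19296
Under exogeneity and monotonicity, PN = (p₁ − p₀)/p₁.
PN = (0.40694 − 0.19296) / 0.40694 ≈ 0.5258

PN ≈ 0.526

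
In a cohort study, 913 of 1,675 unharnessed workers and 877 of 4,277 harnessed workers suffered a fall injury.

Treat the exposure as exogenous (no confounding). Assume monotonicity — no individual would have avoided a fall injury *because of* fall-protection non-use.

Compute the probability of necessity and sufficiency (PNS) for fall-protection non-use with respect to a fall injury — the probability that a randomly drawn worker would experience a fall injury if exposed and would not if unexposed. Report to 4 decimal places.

p₁ = P(outcome | exposed) = 913/1675 = 0.54507
p₀ = P(outcome | unexposed) = 877/4277 = 0.20505
Under exogeneity and monotonicity, PNS = p₁ − p₀.
PNS = 0.54507 − 0.20505 = 0.34002

PNS ≈ 0.3400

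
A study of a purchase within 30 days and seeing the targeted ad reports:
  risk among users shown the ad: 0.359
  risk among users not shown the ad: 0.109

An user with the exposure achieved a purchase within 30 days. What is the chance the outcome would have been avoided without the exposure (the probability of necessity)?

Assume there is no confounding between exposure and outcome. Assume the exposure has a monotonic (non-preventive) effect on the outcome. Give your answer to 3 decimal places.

Let p₁ = 0.359, p₀ = 0.109.
Under exogeneity and monotonicity, PN = (p₁ − p₀) / p₁.
PN = (0.359 − 0.109) / 0.359 = 0.25 / 0.359 ≈ 0.6964

PN ≈ 0.696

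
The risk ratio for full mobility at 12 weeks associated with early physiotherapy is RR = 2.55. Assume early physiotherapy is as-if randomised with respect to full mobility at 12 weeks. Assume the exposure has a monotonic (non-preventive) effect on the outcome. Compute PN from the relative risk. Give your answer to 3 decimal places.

Under exogeneity and monotonicity, PN = (RR − 1) / RR = 1 − 1/RR.
PN = (2.55 − 1) / 2.55 = 1.55 / 2.55 ≈ 0.6078

PN ≈ 0.608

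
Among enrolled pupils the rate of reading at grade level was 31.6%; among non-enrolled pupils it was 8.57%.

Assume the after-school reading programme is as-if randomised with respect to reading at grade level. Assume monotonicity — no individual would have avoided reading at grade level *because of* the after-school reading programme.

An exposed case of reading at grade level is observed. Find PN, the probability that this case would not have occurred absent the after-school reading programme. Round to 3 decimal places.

PN ≈ 0.729

p₁ = 0.316, p₀ = 0.0857.
Under exogeneity and monotonicity, PN = (p₁ − p₀) / p₁.
PN = (0.316 − 0.0857) / 0.316 = 0.2303 / 0.316 ≈ 0.7288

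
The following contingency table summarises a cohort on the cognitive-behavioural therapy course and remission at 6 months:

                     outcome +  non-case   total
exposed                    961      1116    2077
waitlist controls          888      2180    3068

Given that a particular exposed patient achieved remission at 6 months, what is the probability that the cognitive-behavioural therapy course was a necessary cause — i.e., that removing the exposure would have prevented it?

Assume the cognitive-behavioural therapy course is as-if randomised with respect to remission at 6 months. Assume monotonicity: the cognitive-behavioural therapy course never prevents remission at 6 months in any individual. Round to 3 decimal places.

p₁ = P(outcome | exposed) = 961/2077 = 0.46269
p₀ = P(outcome | unexposed) = 888/3068 = 0.28944
Under exogeneity and monotonicity, PN = (p₁ − p₀)/p₁.
PN = (0.46269 − 0.28944) / 0.46269 ≈ 0.3744

PN ≈ 0.374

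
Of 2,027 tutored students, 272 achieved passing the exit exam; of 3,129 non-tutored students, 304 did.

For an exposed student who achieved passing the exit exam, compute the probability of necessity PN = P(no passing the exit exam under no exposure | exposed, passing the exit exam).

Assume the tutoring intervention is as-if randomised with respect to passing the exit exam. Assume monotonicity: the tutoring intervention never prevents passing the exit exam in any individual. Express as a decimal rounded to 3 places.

PN ≈ 0.276

p₁ = P(outcome | exposed) = 272/2027 = 0.13419
p₀ = P(outcome | unexposed) = 304/3129 = 0.097156
Under exogeneity and monotonicity, PN = (p₁ − p₀) / p₁.
PN = (0.13419 − 0.097156) / 0.13419 = 0.037033 / 0.13419 ≈ 0.2760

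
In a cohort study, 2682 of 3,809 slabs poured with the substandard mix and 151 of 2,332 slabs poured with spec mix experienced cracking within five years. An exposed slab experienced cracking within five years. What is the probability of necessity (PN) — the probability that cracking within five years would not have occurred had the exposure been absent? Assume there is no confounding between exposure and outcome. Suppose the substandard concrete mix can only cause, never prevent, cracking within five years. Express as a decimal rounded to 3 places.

p₁ = P(outcome | exposed) = 2682/3809 = 0.70412
p₀ = P(outcome | unexposed) = 151/2332 = 0.064751
Under exogeneity and monotonicity, PN = (p₁ − p₀) / p₁.
PN = (0.70412 − 0.064751) / 0.70412 = 0.63937 / 0.70412 ≈ 0.9080

PN ≈ 0.908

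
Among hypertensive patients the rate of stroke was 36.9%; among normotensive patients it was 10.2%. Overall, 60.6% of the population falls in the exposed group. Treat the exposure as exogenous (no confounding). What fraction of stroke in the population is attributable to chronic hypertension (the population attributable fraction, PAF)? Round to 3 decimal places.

p₁ = 0.369, p₀ = 0.102.
Overall risk P(Y=1) = π·p₁ + (1−π)·p₀ = 0.606×0.369 + 0.394×0.102 = 0.2638.
Under exogeneity, PAF = [P(Y=1) − p₀] / P(Y=1).
PAF = (0.2638 − 0.102) / 0.2638 ≈ 0.6133

PAF ≈ 0.613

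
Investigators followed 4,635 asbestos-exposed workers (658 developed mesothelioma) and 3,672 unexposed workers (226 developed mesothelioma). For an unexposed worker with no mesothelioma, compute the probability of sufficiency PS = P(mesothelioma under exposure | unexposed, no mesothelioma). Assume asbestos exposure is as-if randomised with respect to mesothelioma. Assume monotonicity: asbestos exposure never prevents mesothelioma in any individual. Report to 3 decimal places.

p₁ = P(outcome | exposed) = 658/4635 = 0.14196
p₀ = P(outcome | unexposed) = 226/3672 = 0.061547
Under exogeneity and monotonicity, PS = (p₁ − p₀) / (1 − p₀).
PS = (0.14196 − 0.061547) / (1 − 0.061547) = 0.080416 / 0.93845 ≈ 0.0857

PS ≈ 0.086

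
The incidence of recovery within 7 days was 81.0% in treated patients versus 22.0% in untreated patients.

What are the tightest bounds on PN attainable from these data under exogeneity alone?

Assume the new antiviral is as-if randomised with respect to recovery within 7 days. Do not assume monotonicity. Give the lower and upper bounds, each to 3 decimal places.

0.728 ≤ PN ≤ 0.963

p₁ = 0.81, p₀ = 0.22.
Under exogeneity alone the bounds on PN are max{0,(p₁−p₀)/p₁} ≤ PN ≤ min{1,(1−p₀)/p₁}.
  lower = (p₁ − p₀)/p₁ = 0.59 / 0.81 ≈ 0.7284
  upper = min{1, (1 − p₀)/p₁} = 0.78 / 0.81 ≈ 0.9630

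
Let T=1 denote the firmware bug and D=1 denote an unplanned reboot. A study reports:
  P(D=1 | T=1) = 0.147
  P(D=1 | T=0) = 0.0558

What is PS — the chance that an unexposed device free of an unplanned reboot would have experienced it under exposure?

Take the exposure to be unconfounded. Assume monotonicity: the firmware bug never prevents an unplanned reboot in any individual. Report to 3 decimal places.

Let p₁ = 0.147, p₀ = 0.0558.
Under exogeneity and monotonicity, PS = (p₁ − p₀) / (1 − p₀).
PS = (0.147 − 0.0558) / (1 − 0.0558) = 0.0912 / 0.9442 ≈ 0.0966

PS ≈ 0.097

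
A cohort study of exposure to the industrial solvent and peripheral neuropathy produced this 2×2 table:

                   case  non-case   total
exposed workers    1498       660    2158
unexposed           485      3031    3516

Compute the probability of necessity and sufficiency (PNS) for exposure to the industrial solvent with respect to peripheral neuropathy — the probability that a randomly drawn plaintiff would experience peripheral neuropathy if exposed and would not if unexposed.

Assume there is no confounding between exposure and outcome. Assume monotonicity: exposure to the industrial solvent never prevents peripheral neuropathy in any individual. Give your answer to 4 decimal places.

PNS ≈ 0.5562

p₁ = P(outcome | exposed) = 1498/2158 = 0.69416
p₀ = P(outcome | unexposed) = 485/3516 = 0.13794
Under exogeneity and monotonicity, PNS = p₁ − p₀.
PNS = 0.69416 − 0.13794 = 0.55622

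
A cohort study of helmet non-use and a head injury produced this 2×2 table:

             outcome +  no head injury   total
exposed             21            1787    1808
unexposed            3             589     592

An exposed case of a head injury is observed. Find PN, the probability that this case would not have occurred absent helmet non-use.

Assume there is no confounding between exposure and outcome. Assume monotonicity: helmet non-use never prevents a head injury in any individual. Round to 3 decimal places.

p₁ = P(outcome | exposed) = 21/1808 = 0.011615
p₀ = P(outcome | unexposed) = 3/592 = 0.0050676
Under exogeneity and monotonicity, PN = (p₁ − p₀)/p₁.
PN = (0.011615 − 0.0050676) / 0.011615 ≈ 0.5637

PN ≈ 0.564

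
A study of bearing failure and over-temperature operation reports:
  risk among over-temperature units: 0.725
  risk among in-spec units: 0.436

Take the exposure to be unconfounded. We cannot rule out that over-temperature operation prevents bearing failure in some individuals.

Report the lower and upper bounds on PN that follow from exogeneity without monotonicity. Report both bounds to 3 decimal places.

0.399 ≤ PN ≤ 0.778

Let p₁ = 0.725, p₀ = 0.436.
Under exogeneity alone the bounds on PN are max{0,(p₁−p₀)/p₁} ≤ PN ≤ min{1,(1−p₀)/p₁}.
  lower = (p₁ − p₀)/p₁ = 0.289 / 0.725 ≈ 0.3986
  upper = min{1, (1 − p₀)/p₁} = 0.564 / 0.725 ≈ 0.7779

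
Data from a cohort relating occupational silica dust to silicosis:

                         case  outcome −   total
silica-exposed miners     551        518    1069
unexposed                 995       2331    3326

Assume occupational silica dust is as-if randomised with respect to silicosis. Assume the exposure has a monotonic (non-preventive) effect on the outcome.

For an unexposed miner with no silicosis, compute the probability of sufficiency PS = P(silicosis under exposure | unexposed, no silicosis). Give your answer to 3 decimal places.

PS ≈ 0.309

p₁ = P(outcome | exposed) = 551/1069 = 0.51543
p₀ = P(outcome | unexposed) = 995/3326 = 0.29916
Under exogeneity and monotonicity, PS = (p₁ − p₀)/(1 − p₀).
PS = (0.51543 − 0.29916) / 0.70084 ≈ 0.3086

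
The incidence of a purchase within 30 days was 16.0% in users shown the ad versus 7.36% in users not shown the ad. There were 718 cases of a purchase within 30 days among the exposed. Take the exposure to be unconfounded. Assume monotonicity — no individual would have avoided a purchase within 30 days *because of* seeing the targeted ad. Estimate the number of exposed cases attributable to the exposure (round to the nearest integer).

p₁ = 0.16, p₀ = 0.0736.
PN = (p₁ − p₀)/p₁ = (0.16 − 0.0736) / 0.16 ≈ 0.54000.
Attributable cases ≈ PN × (exposed cases) = 0.54000 × 718 ≈ 387.72.

about 388 cases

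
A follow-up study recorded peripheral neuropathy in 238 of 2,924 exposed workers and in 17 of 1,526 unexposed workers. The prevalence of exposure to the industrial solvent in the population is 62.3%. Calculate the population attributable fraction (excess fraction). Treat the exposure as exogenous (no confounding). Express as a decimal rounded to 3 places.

p₁ = P(outcome | exposed) = 238/2924 = 0.081395
p₀ = P(outcome | unexposed) = 17/1526 = 0.01114
Overall risk P(Y=1) = π·p₁ + (1−π)·p₀ = 0.623×0.081395 + 0.377×0.01114 = 0.054909.
Under exogeneity, PAF = [P(Y=1) − p₀] / P(Y=1).
PAF = (0.054909 − 0.01114) / 0.054909 ≈ 0.7971

PAF ≈ 0.797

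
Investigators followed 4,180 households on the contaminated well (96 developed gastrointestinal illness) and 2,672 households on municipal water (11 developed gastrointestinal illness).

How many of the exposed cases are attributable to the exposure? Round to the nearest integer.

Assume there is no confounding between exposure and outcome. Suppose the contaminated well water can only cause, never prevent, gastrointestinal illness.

about 79 cases

p₁ = P(outcome | exposed) = 96/4180 = 0.022967
p₀ = P(outcome | unexposed) = 11/2672 = 0.0041168
PN = (p₁ − p₀)/p₁ = (0.022967 − 0.0041168) / 0.022967 ≈ 0.82075.
Attributable cases ≈ PN × (exposed cases) = 0.82075 × 96 ≈ 78.79.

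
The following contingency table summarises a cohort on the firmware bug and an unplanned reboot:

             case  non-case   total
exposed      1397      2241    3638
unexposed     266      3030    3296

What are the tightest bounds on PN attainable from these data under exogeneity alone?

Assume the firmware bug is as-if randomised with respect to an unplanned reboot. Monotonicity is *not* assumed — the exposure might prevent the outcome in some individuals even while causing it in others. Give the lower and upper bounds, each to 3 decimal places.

0.790 ≤ PN ≤ 1.000

p₁ = P(outcome | exposed) = 1397/3638 = 0.384
p₀ = P(outcome | unexposed) = 266/3296 = 0.080704
Under exogeneity alone the bounds on PN are max{0,(p₁−p₀)/p₁} ≤ PN ≤ min{1,(1−p₀)/p₁}.
  lower = (p₁ − p₀)/p₁ = 0.3033 / 0.384 ≈ 0.7898
  upper = min{1, (1 − p₀)/p₁} = 0.9193 / 0.384 ≈ 2.3940 → capped at 1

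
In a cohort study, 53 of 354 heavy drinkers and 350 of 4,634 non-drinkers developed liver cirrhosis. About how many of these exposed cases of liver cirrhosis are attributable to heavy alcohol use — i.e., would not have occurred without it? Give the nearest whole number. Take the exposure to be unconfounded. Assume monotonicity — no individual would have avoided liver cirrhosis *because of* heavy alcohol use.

about 26 cases

p₁ = P(outcome | exposed) = 53/354 = 0.14972
p₀ = P(outcome | unexposed) = 350/4634 = 0.075529
PN = (p₁ − p₀)/p₁ = (0.14972 − 0.075529) / 0.14972 ≈ 0.49553.
Attributable cases ≈ PN × (exposed cases) = 0.49553 × 53 ≈ 26.26.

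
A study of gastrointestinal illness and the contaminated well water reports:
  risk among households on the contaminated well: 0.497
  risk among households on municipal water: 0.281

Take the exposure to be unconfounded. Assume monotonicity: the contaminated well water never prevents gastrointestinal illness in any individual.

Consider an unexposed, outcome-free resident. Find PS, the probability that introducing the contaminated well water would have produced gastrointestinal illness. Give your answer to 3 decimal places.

PS ≈ 0.300

Let p₁ = 0.497, p₀ = 0.281.
Under exogeneity and monotonicity, PS = (p₁ − p₀) / (1 − p₀).
PS = (0.497 − 0.281) / (1 − 0.281) = 0.216 / 0.719 ≈ 0.3004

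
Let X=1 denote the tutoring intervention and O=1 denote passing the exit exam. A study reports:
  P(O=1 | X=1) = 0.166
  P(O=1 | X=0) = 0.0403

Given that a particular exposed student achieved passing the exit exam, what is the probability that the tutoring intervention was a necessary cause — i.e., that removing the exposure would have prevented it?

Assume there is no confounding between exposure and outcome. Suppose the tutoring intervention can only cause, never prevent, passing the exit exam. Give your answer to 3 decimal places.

PN ≈ 0.757

Let p₁ = 0.166, p₀ = 0.0403.
Under exogeneity and monotonicity, PN = (p₁ − p₀) / p₁.
PN = (0.166 − 0.0403) / 0.166 = 0.1257 / 0.166 ≈ 0.7572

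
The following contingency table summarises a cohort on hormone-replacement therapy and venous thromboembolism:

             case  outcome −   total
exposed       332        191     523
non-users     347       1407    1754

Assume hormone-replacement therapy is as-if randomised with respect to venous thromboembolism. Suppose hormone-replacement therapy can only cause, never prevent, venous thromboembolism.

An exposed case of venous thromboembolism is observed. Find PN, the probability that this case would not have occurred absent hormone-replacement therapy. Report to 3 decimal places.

p₁ = P(outcome | exposed) = 332/523 = 0.6348
p₀ = P(outcome | unexposed) = 347/1754 = 0.19783
Under exogeneity and monotonicity, PN = (p₁ − p₀) / p₁.
PN = (0.6348 − 0.19783) / 0.6348 = 0.43697 / 0.6348 ≈ 0.6884

PN ≈ 0.688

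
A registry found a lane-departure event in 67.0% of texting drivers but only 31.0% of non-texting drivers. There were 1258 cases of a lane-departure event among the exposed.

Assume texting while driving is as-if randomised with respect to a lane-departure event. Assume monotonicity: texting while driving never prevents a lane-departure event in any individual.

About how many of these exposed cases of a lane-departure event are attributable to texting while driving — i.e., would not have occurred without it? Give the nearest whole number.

p₁ = 0.67, p₀ = 0.31.
PN = (p₁ − p₀)/p₁ = (0.67 − 0.31) / 0.67 ≈ 0.53731.
Attributable cases ≈ PN × (exposed cases) = 0.53731 × 1258 ≈ 675.94.

about 676 cases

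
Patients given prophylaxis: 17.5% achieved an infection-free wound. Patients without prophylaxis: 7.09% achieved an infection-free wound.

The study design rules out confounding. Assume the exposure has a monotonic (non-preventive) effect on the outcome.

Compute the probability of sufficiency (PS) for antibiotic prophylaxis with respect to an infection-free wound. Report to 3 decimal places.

PS ≈ 0.112

p₁ = 0.175, p₀ = 0.0709.
Under exogeneity and monotonicity, PS = (p₁ − p₀) / (1 − p₀).
PS = (0.175 − 0.0709) / (1 − 0.0709) = 0.1041 / 0.9291 ≈ 0.1120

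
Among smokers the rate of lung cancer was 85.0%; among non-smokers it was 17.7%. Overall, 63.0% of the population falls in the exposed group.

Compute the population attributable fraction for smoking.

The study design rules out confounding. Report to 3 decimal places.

p₁ = 0.85, p₀ = 0.177.
Overall risk P(Y=1) = π·p₁ + (1−π)·p₀ = 0.63×0.85 + 0.37×0.177 = 0.60099.
Under exogeneity, PAF = [P(Y=1) − p₀] / P(Y=1).
PAF = (0.60099 − 0.177) / 0.60099 ≈ 0.7055

PAF ≈ 0.705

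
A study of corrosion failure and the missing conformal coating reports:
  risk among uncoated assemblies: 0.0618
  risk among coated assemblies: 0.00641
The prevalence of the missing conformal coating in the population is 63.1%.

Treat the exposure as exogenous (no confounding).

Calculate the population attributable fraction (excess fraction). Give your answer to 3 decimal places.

PAF ≈ 0.845

Let p₁ = 0.0618, p₀ = 0.00641.
Overall risk P(Y=1) = π·p₁ + (1−π)·p₀ = 0.631×0.0618 + 0.369×0.00641 = 0.041361.
Under exogeneity, PAF = [P(Y=1) − p₀] / P(Y=1).
PAF = (0.041361 − 0.00641) / 0.041361 ≈ 0.8450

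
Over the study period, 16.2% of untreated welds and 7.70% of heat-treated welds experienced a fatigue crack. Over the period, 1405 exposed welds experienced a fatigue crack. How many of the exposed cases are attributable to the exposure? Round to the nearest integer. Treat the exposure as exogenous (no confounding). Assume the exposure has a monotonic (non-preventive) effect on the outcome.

p₁ = 0.162, p₀ = 0.077.
PN = (p₁ − p₀)/p₁ = (0.162 − 0.077) / 0.162 ≈ 0.52469.
Attributable cases ≈ PN × (exposed cases) = 0.52469 × 1405 ≈ 737.19.

about 737 cases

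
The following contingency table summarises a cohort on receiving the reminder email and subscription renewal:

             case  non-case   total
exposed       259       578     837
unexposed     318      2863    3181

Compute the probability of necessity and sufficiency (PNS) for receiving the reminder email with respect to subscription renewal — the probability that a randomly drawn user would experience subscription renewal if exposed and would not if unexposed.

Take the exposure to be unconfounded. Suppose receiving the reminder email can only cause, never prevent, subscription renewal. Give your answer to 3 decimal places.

p₁ = P(outcome | exposed) = 259/837 = 0.30944
p₀ = P(outcome | unexposed) = 318/3181 = 0.099969
Under exogeneity and monotonicity, PNS = p₁ − p₀.
PNS = 0.30944 − 0.099969 = 0.20947

PNS ≈ 0.209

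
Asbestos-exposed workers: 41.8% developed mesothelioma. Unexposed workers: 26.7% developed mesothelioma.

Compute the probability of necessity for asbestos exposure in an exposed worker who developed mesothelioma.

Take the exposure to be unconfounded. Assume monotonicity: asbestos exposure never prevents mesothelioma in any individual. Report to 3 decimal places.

PN ≈ 0.361

p₁ = 0.418, p₀ = 0.267.
Under exogeneity and monotonicity, PN = (p₁ − p₀) / p₁.
PN = (0.418 − 0.267) / 0.418 = 0.151 / 0.418 ≈ 0.3612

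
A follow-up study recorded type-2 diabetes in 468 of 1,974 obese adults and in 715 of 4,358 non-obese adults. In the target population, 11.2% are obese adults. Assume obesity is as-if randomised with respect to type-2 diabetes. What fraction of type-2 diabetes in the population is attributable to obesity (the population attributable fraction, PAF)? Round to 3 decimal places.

PAF ≈ 0.047

p₁ = P(outcome | exposed) = 468/1974 = 0.23708
p₀ = P(outcome | unexposed) = 715/4358 = 0.16407
Overall risk P(Y=1) = π·p₁ + (1−π)·p₀ = 0.112×0.23708 + 0.888×0.16407 = 0.17224.
Under exogeneity, PAF = [P(Y=1) − p₀] / P(Y=1).
PAF = (0.17224 − 0.16407) / 0.17224 ≈ 0.0475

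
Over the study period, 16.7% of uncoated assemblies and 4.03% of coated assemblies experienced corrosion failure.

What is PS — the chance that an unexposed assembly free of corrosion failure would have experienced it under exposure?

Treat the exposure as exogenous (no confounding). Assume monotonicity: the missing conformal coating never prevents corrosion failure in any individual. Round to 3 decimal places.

p₁ = 0.167, p₀ = 0.0403.
Under exogeneity and monotonicity, PS = (p₁ − p₀) / (1 − p₀).
PS = (0.167 − 0.0403) / (1 − 0.0403) = 0.1267 / 0.9597 ≈ 0.1320

PS ≈ 0.132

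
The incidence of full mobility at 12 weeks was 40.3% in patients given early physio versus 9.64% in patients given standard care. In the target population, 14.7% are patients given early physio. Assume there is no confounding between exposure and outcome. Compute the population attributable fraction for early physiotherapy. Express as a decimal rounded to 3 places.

PAF ≈ 0.319

p₁ = 0.403, p₀ = 0.0964.
Overall risk P(Y=1) = π·p₁ + (1−π)·p₀ = 0.147×0.403 + 0.853×0.0964 = 0.14147.
Under exogeneity, PAF = [P(Y=1) − p₀] / P(Y=1).
PAF = (0.14147 − 0.0964) / 0.14147 ≈ 0.3186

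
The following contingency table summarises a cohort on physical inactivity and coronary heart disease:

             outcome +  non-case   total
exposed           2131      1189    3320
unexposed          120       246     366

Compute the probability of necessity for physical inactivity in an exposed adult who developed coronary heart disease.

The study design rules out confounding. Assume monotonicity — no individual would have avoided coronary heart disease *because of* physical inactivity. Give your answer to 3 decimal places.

p₁ = P(outcome | exposed) = 2131/3320 = 0.64187
p₀ = P(outcome | unexposed) = 120/366 = 0.32787
Under exogeneity and monotonicity, PN = (p₁ − p₀) / p₁.
PN = (0.64187 − 0.32787) / 0.64187 = 0.314 / 0.64187 ≈ 0.4892

PN ≈ 0.489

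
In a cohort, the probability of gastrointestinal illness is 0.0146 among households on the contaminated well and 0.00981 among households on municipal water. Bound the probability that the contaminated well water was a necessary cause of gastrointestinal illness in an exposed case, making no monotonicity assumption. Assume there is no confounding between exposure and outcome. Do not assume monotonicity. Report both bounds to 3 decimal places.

0.328 ≤ PN ≤ 1.000

Let p₁ = 0.0146, p₀ = 0.00981.
Under exogeneity alone the bounds on PN are max{0,(p₁−p₀)/p₁} ≤ PN ≤ min{1,(1−p₀)/p₁}.
  lower = (p₁ − p₀)/p₁ = 0.00479 / 0.0146 ≈ 0.3281
  upper = min{1, (1 − p₀)/p₁} = 0.99019 / 0.0146 ≈ 67.8212 → capped at 1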